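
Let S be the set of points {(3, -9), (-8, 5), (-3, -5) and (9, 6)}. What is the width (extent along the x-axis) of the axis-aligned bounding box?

max x = 9, min x = -8, so width = 17.

17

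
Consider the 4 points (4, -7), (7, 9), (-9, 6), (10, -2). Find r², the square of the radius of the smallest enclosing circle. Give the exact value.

106.25

The minimum enclosing circle of a finite set is fixed by two of the points (as a diameter) or three (as a circumcircle).
The farthest pair is (-9, 6)–(10, -2) with squared distance 425. The circle on this segment as diameter has centre (0.5, 2) and r² = 425/4 = 106.25.
Check (4, -7): distance² to centre = 93.25 ≤ 106.25, so it lies inside.
All remaining points lie in this disk, and no smaller disk contains both endpoints, so this is the minimum enclosing circle.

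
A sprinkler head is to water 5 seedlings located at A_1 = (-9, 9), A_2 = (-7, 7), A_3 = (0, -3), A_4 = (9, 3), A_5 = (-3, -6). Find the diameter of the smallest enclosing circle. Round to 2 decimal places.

19.65

The minimum enclosing circle is determined by three boundary points: A_1, A_4, A_5.
Their circumcentre is (-21/26, 93/26) with r² = 32625/338.
The farthest remaining point A_2 is at distance² 16921/338 ≤ 32625/338.
Diameter = 2r = 2√(32625/338) ≈ 19.65.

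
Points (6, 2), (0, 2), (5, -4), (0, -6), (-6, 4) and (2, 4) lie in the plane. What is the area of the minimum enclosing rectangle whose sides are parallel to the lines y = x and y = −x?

In coordinates u = x + y, v = x − y the rectangle is axis-aligned; the map (x,y)→(u,v) scales areas by 2.
u-values: 8, 2, 1, -6, -2, 6; range = 8 − (-6) = 14.
v-values: 4, -2, 9, 6, -10, -2; range = 9 − (-10) = 19.
Area = (14 × 19) / 2 = 133.

133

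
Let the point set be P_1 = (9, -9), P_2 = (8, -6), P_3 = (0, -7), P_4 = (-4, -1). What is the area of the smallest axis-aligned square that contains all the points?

The bounding box has width 13 and height 8.
An axis-aligned square enclosing the set must have side ≥ max(width, height).
So the minimum side is max(13, 8) = 13.
Area = 13² = 169.

169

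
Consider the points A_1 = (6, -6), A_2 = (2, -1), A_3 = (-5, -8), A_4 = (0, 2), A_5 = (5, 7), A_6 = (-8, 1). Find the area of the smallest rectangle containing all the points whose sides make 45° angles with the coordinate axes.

In coordinates u = x + y, v = x − y the rectangle is axis-aligned; the map (x,y)→(u,v) scales areas by 2.
u-values: 0, 1, -13, 2, 12, -7; range = 12 − (-13) = 25.
v-values: 12, 3, 3, -2, -2, -9; range = 12 − (-9) = 21.
Area = (25 × 21) / 2 = 262.5.

262.5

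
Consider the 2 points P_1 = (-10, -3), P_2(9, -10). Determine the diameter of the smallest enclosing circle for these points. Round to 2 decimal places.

20.25

The smallest circle enclosing two points has them as diameter endpoints.
Centre = midpoint = (-0.5, -6.5); r² = |P_1P_2|²/4 = 410/4 = 102.5.
Diameter = 2r = 2√(102.5) ≈ 20.25.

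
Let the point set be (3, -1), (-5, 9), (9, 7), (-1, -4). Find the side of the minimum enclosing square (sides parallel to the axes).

The bounding box has width 14 and height 13.
An axis-aligned square enclosing the set must have side ≥ max(width, height).
So the minimum side is max(14, 13) = 14.

14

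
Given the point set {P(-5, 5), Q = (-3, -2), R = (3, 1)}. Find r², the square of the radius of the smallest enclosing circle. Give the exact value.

20.703125

Side lengths²: PQ² = 53, PR² = 80, QR² = 45.
Since PR² = 80 < 53 + 45 = 98, the triangle is acute, so the smallest enclosing circle is the circumcircle.
Circumcentre = (-1.375, 2.25), r² = 20.703125.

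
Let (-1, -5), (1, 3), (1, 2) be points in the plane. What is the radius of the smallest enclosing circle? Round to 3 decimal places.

Call the three points A, B, C in the order given.
Side lengths²: AB² = 68, AC² = 53, BC² = 1.
Since AB² = 68 ≥ 53 + 1 = 54, the angle opposite AB is not acute, so the smallest enclosing circle has AB as diameter.
Centre = midpoint of AB = (0, -1), r² = 68/4 = 17.
r = √17 ≈ 4.123.

4.123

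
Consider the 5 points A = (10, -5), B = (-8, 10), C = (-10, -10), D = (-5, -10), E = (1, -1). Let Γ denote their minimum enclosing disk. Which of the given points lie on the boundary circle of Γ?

A, B, C

The minimum enclosing circle is determined by three boundary points: A, B, C.
Their circumcentre is (-22/13, -19/26) with r² = 104737/676.
The farthest remaining point D is at distance² 65477/676 ≤ 104737/676.
The points at distance exactly r from the centre are A, B, C — 3 points.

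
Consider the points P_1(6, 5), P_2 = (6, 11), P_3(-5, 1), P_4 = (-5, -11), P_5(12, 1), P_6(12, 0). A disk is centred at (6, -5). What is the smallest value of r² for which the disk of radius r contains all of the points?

256

The required radius is the distance from (6, -5) to the farthest point.
Squared distances: 100, 256, 157, 157, 72, 61.
Maximum is 256, attained at P_2.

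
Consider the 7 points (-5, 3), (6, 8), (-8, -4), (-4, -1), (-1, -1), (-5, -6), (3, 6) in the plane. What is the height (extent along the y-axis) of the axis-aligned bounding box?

14

max y = 8, min y = -6, so height = 14.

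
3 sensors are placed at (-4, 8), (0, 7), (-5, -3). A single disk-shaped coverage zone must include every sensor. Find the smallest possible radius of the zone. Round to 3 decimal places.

5.657

Call the three points A, B, C in the order given.
Side lengths²: AB² = 17, AC² = 122, BC² = 125.
Since BC² = 125 < 122 + 17 = 139, the triangle is acute, so the smallest enclosing circle is the circumcircle.
Circumcentre = (-59/18, 43/18), r² = 5185/162.
r = √(5185/162) ≈ 5.657.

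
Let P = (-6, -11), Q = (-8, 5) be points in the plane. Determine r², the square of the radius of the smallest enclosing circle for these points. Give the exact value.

The smallest circle enclosing two points has them as diameter endpoints.
Centre = midpoint = (-7, -3); r² = |PQ|²/4 = 260/4 = 65.

65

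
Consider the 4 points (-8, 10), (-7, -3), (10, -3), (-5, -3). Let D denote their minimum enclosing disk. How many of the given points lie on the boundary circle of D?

2

By Welzl's lemma the MEC is supported by two points (diametrically opposite) or three points (on a circumcircle).
The farthest pair is (-8, 10)–(10, -3) with squared distance 493. The circle on this segment as diameter has centre (1, 3.5) and r² = 493/4 = 123.25.
Check (-7, -3): distance² to centre = 106.25 ≤ 123.25, so it lies inside.
All remaining points lie in this disk, and no smaller disk contains both endpoints, so this is the minimum enclosing circle.
The points at distance exactly r from the centre are (-8, 10), (10, -3) — 2 points.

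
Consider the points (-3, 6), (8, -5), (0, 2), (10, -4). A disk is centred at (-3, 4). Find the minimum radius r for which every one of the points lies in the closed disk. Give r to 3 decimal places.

15.264

The required radius is the distance from (-3, 4) to the farthest point.
Squared distances: 4, 202, 13, 233.
Maximum is 233, attained at (10, -4).
r = √233 ≈ 15.264.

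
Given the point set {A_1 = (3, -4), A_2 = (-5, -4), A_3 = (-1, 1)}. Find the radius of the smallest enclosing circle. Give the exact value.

Side lengths²: A_1A_2² = 64, A_1A_3² = 41, A_2A_3² = 41.
Since A_1A_2² = 64 < 41 + 41 = 82, the triangle is acute, so the smallest enclosing circle is the circumcircle.
Circumcentre = (-1, -3.1), r² = 16.81.
r = √(16.81) = 4.1.

4.1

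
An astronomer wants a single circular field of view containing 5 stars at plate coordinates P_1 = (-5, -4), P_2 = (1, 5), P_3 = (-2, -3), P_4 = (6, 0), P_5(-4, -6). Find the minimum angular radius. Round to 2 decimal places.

6.23

A smallest enclosing disk is always determined by at most three of the input points on its boundary.
The minimum enclosing circle is determined by three boundary points: P_2, P_4, P_5.
Their circumcentre is (-0.125, -1.125) with r² = 38.78125.
The farthest remaining point P_1 is at distance² 32.03125 ≤ 38.78125.
r = √(38.78125) ≈ 6.23.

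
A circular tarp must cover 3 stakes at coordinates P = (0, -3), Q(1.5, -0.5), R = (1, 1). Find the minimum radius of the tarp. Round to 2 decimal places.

Side lengths²: PQ² = 8.5, PR² = 17, QR² = 2.5.
Since PR² = 17 ≥ 8.5 + 2.5 = 11, the angle opposite PR is not acute, so the smallest enclosing circle has PR as diameter.
Centre = midpoint of PR = (0.5, -1), r² = 17/4 = 4.25.
r = √(4.25) ≈ 2.06.

2.06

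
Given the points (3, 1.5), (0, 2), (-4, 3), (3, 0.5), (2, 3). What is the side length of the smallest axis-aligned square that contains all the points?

7

The bounding box has width 7 and height 2.5.
An axis-aligned square enclosing the set must have side ≥ max(width, height).
So the minimum side is max(7, 2.5) = 7.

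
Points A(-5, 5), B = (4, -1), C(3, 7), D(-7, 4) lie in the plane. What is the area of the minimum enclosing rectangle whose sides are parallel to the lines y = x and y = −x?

104

In coordinates u = x + y, v = x − y the rectangle is axis-aligned; the map (x,y)→(u,v) scales areas by 2.
u-values: 0, 3, 10, -3; range = 10 − (-3) = 13.
v-values: -10, 5, -4, -11; range = 5 − (-11) = 16.
Area = (13 × 16) / 2 = 104.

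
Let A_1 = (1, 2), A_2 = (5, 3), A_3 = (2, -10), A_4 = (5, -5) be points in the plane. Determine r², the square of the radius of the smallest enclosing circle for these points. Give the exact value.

By Welzl's lemma the MEC is supported by two points (diametrically opposite) or three points (on a circumcircle).
The farthest pair is A_2–A_3 with squared distance 178. The circle on this segment as diameter has centre (3.5, -3.5) and r² = 178/4 = 44.5.
Check A_1: distance² to centre = 36.5 ≤ 44.5, so it lies inside.
All remaining points lie in this disk, and no smaller disk contains both endpoints, so this is the minimum enclosing circle.

44.5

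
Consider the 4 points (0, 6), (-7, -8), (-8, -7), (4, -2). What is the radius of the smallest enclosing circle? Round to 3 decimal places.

The minimum enclosing circle of a finite set is fixed by two of the points (as a diameter) or three (as a circumcircle).
The farthest pair is (0, 6)–(-7, -8) with squared distance 245. The circle on this segment as diameter has centre (-3.5, -1) and r² = 245/4 = 61.25.
Check (-8, -7): distance² to centre = 56.25 ≤ 61.25, so it lies inside.
All remaining points lie in this disk, and no smaller disk contains both endpoints, so this is the minimum enclosing circle.
r = √(61.25) ≈ 7.826.

7.826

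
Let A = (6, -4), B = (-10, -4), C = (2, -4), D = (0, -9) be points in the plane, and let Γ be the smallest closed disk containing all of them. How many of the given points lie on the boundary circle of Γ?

The minimum enclosing circle of a finite set is fixed by two of the points (as a diameter) or three (as a circumcircle).
The farthest pair is A–B with squared distance 256. The circle on this segment as diameter has centre (-2, -4) and r² = 256/4 = 64.
Check C: distance² to centre = 16 ≤ 64, so it lies inside.
All remaining points lie in this disk, and no smaller disk contains both endpoints, so this is the minimum enclosing circle.
The points at distance exactly r from the centre are A, B — 2 points.

2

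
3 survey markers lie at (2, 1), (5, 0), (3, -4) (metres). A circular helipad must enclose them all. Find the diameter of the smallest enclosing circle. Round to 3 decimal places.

Call the three points A, B, C in the order given.
Side lengths²: AB² = 10, AC² = 26, BC² = 20.
Since AC² = 26 < 20 + 10 = 30, the triangle is acute, so the smallest enclosing circle is the circumcircle.
Circumcentre = (20/7, -10/7), r² = 325/49.
Diameter = 2r = 2√(325/49) ≈ 5.151.

5.151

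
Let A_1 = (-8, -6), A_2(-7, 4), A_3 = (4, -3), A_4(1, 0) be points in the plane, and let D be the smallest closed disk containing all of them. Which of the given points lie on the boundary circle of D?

A_1, A_2, A_3

A smallest enclosing disk is always determined by at most three of the input points on its boundary.
The minimum enclosing circle is determined by three boundary points: A_1, A_2, A_3.
Their circumcentre is (-215/78, -115/78) with r² = 145945/3042.
The farthest remaining point A_4 is at distance² 49537/3042 ≤ 145945/3042.
The points at distance exactly r from the centre are A_1, A_2, A_3 — 3 points.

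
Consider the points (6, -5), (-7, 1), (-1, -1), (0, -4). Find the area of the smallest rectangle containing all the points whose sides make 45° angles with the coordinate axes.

In coordinates u = x + y, v = x − y the rectangle is axis-aligned; the map (x,y)→(u,v) scales areas by 2.
u-values: 1, -6, -2, -4; range = 1 − (-6) = 7.
v-values: 11, -8, 0, 4; range = 11 − (-8) = 19.
Area = (7 × 19) / 2 = 66.5.

66.5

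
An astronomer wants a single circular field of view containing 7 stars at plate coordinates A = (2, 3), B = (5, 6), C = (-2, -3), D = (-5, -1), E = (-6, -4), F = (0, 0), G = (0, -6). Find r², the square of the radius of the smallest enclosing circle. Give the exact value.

By Welzl's lemma the MEC is supported by two points (diametrically opposite) or three points (on a circumcircle).
The farthest pair is B–E with squared distance 221. The circle on this segment as diameter has centre (-0.5, 1) and r² = 221/4 = 55.25.
Check A: distance² to centre = 10.25 ≤ 55.25, so it lies inside.
All remaining points lie in this disk, and no smaller disk contains both endpoints, so this is the minimum enclosing circle.

55.25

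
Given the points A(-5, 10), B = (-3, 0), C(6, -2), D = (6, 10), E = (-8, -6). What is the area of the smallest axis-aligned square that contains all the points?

256

The bounding box has width 14 and height 16.
An axis-aligned square enclosing the set must have side ≥ max(width, height).
So the minimum side is max(14, 16) = 16.
Area = 16² = 256.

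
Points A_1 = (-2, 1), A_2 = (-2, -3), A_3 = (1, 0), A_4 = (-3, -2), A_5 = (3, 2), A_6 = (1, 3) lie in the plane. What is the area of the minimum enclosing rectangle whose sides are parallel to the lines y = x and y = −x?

In coordinates u = x + y, v = x − y the rectangle is axis-aligned; the map (x,y)→(u,v) scales areas by 2.
u-values: -1, -5, 1, -5, 5, 4; range = 5 − (-5) = 10.
v-values: -3, 1, 1, -1, 1, -2; range = 1 − (-3) = 4.
Area = (10 × 4) / 2 = 20.

20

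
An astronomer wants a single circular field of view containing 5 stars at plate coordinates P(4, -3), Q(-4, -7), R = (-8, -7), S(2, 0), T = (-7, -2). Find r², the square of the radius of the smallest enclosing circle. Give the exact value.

9685/242

A smallest enclosing disk is always determined by at most three of the input points on its boundary.
The minimum enclosing circle is determined by three boundary points: P, R, S.
Their circumcentre is (-45/22, -107/22) with r² = 9685/242.
The farthest remaining point T is at distance² 7925/242 ≤ 9685/242.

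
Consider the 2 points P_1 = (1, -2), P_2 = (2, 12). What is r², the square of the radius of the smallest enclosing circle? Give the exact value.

The smallest circle enclosing two points has them as diameter endpoints.
Centre = midpoint = (1.5, 5); r² = |P_1P_2|²/4 = 197/4 = 49.25.

49.25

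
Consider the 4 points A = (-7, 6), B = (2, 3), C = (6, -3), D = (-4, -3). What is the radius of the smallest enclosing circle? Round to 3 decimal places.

7.906

The farthest pair is A–C with squared distance 250. The circle on this segment as diameter has centre (-0.5, 1.5) and r² = 250/4 = 62.5.
Check B: distance² to centre = 8.5 ≤ 62.5, so it lies inside.
All remaining points lie in this disk, and no smaller disk contains both endpoints, so this is the minimum enclosing circle.
r = √(62.5) ≈ 7.906.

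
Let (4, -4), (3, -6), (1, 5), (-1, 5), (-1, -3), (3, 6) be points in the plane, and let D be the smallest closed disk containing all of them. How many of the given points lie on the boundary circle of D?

3

A smallest enclosing disk is always determined by at most three of the input points on its boundary.
The minimum enclosing circle is determined by three boundary points: (3, -6), (-1, 5), (3, 6).
Their circumcentre is (2.375, 0) with r² = 36.390625.
The farthest remaining point (1, 5) is at distance² 26.890625 ≤ 36.390625.
The points at distance exactly r from the centre are (3, -6), (-1, 5), (3, 6) — 3 points.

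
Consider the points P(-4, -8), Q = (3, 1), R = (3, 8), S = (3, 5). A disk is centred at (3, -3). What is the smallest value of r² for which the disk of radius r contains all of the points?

121

The required radius is the distance from (3, -3) to the farthest point.
Squared distances: 74, 16, 121, 64.
Maximum is 121, attained at R.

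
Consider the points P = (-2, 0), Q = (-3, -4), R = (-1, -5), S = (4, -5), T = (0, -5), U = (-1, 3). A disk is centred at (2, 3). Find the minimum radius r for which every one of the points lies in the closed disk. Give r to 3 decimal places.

8.602

The required radius is the distance from (2, 3) to the farthest point.
Squared distances: 25, 74, 73, 68, 68, 9.
Maximum is 74, attained at Q.
r = √74 ≈ 8.602.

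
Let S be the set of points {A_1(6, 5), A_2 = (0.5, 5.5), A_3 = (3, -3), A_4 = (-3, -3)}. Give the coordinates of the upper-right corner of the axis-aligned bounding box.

(6, 5.5)

x-range [-3, 6], y-range [-3, 5.5].
The upper-right corner is (6, 5.5).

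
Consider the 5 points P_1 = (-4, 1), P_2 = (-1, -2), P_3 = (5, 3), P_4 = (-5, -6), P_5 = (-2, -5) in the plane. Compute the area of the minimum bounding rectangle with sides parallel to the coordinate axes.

90

x ranges over [-5, 5], width 10.
y ranges over [-6, 3], height 9.
Area = 10 × 9 = 90.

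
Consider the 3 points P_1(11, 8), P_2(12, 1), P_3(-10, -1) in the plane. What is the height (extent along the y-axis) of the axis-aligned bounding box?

max y = 8, min y = -1, so height = 9.

9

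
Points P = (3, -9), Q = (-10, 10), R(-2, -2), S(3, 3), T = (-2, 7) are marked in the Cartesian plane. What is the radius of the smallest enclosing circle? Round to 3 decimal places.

11.511

A smallest enclosing disk is always determined by at most three of the input points on its boundary.
The farthest pair is P–Q with squared distance 530. The circle on this segment as diameter has centre (-3.5, 0.5) and r² = 530/4 = 132.5.
Check R: distance² to centre = 8.5 ≤ 132.5, so it lies inside.
All remaining points lie in this disk, and no smaller disk contains both endpoints, so this is the minimum enclosing circle.
r = √(132.5) ≈ 11.511.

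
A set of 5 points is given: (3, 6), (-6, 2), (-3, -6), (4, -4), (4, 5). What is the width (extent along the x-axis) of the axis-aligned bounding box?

max x = 4, min x = -6, so width = 10.

10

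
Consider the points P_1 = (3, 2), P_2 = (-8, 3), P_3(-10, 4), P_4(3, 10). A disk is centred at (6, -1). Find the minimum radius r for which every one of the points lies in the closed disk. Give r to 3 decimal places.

The required radius is the distance from (6, -1) to the farthest point.
Squared distances: 18, 212, 281, 130.
Maximum is 281, attained at P_3.
r = √281 ≈ 16.763.

16.763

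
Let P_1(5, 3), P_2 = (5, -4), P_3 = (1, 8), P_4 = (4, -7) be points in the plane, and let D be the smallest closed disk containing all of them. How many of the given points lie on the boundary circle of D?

The farthest pair is P_3–P_4 with squared distance 234. The circle on this segment as diameter has centre (2.5, 0.5) and r² = 234/4 = 58.5.
Check P_1: distance² to centre = 12.5 ≤ 58.5, so it lies inside.
All remaining points lie in this disk, and no smaller disk contains both endpoints, so this is the minimum enclosing circle.
The points at distance exactly r from the centre are P_3, P_4 — 2 points.

2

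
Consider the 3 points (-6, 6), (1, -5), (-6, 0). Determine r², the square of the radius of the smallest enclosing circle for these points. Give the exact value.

Call the three points A, B, C in the order given.
Side lengths²: AB² = 170, AC² = 36, BC² = 74.
Since AB² = 170 ≥ 74 + 36 = 110, the angle opposite AB is not acute, so the smallest enclosing circle has AB as diameter.
Centre = midpoint of AB = (-2.5, 0.5), r² = 170/4 = 42.5.

42.5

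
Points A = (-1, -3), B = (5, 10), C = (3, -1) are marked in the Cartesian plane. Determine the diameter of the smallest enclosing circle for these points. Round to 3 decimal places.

14.318

Side lengths²: AB² = 205, AC² = 20, BC² = 125.
Since AB² = 205 ≥ 125 + 20 = 145, the angle opposite AB is not acute, so the smallest enclosing circle has AB as diameter.
Centre = midpoint of AB = (2, 3.5), r² = 205/4 = 51.25.
Diameter = 2r = 2√(51.25) ≈ 14.318.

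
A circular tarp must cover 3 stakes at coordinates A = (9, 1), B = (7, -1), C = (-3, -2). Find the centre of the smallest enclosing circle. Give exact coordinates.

(3, -0.5)

Side lengths²: AB² = 8, AC² = 153, BC² = 101.
Since AC² = 153 ≥ 101 + 8 = 109, the angle opposite AC is not acute, so the smallest enclosing circle has AC as diameter.
Centre = midpoint of AC = (3, -0.5), r² = 153/4 = 38.25.
Centre = (3, -0.5).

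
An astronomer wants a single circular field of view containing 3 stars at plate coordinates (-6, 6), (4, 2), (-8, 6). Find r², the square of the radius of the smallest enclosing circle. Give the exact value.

Call the three points A, B, C in the order given.
Side lengths²: AB² = 116, AC² = 4, BC² = 160.
Since BC² = 160 ≥ 116 + 4 = 120, the angle opposite BC is not acute, so the smallest enclosing circle has BC as diameter.
Centre = midpoint of BC = (-2, 4), r² = 160/4 = 40.

40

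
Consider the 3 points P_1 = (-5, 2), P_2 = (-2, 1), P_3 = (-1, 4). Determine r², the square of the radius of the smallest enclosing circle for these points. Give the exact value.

5

Side lengths²: P_1P_2² = 10, P_1P_3² = 20, P_2P_3² = 10.
Since P_1P_3² = 20 ≥ 10 + 10 = 20, the angle opposite P_1P_3 is not acute, so the smallest enclosing circle has P_1P_3 as diameter.
Centre = midpoint of P_1P_3 = (-3, 3), r² = 20/4 = 5.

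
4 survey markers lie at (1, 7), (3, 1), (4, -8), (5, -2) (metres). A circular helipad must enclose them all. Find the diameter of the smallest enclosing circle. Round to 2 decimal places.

15.30

The minimum enclosing circle of a finite set is fixed by two of the points (as a diameter) or three (as a circumcircle).
The farthest pair is (1, 7)–(4, -8) with squared distance 234. The circle on this segment as diameter has centre (2.5, -0.5) and r² = 234/4 = 58.5.
Check (3, 1): distance² to centre = 2.5 ≤ 58.5, so it lies inside.
All remaining points lie in this disk, and no smaller disk contains both endpoints, so this is the minimum enclosing circle.
Diameter = 2r = 2√(58.5) ≈ 15.30.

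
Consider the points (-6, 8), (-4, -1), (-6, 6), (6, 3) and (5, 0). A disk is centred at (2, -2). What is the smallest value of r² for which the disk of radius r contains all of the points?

164

The required radius is the distance from (2, -2) to the farthest point.
Squared distances: 164, 37, 128, 41, 13.
Maximum is 164, attained at (-6, 8).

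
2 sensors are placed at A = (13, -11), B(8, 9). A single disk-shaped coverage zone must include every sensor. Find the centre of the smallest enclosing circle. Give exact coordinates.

The smallest circle enclosing two points has them as diameter endpoints.
Centre = midpoint = (10.5, -1); r² = |AB|²/4 = 425/4 = 106.25.
Centre = (10.5, -1).

(10.5, -1)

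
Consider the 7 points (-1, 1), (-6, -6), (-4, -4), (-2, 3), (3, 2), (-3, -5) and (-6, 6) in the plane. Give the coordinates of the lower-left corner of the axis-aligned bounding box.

(-6, -6)

x-range [-6, 3], y-range [-6, 6].
The lower-left corner is (-6, -6).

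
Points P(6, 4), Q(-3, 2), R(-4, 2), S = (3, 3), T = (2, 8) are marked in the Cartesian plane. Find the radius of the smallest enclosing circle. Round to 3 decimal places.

The farthest pair is P–R with squared distance 104. The circle on this segment as diameter has centre (1, 3) and r² = 104/4 = 26.
Check Q: distance² to centre = 17 ≤ 26, so it lies inside.
All remaining points lie in this disk, and no smaller disk contains both endpoints, so this is the minimum enclosing circle.
r = √26 ≈ 5.099.

5.099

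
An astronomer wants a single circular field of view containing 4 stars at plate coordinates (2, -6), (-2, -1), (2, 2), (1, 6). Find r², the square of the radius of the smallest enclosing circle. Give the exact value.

36.25

The farthest pair is (2, -6)–(1, 6) with squared distance 145. The circle on this segment as diameter has centre (1.5, 0) and r² = 145/4 = 36.25.
Check (-2, -1): distance² to centre = 13.25 ≤ 36.25, so it lies inside.
All remaining points lie in this disk, and no smaller disk contains both endpoints, so this is the minimum enclosing circle.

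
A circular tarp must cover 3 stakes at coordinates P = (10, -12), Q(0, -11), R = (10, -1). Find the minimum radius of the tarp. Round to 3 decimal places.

7.106

Side lengths²: PQ² = 101, PR² = 121, QR² = 200.
Since QR² = 200 < 121 + 101 = 222, the triangle is acute, so the smallest enclosing circle is the circumcircle.
Circumcentre = (5.5, -6.5), r² = 50.5.
r = √(50.5) ≈ 7.106.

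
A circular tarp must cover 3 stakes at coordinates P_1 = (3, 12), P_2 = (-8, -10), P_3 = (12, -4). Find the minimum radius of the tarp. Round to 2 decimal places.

12.60

Side lengths²: P_1P_2² = 605, P_1P_3² = 337, P_2P_3² = 436.
Since P_1P_2² = 605 < 436 + 337 = 773, the triangle is acute, so the smallest enclosing circle is the circumcircle.
Circumcentre = (-1/34, -4/17), r² = 183665/1156.
r = √(183665/1156) ≈ 12.60.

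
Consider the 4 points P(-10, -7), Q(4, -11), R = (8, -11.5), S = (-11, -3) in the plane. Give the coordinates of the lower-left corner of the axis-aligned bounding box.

x-range [-11, 8], y-range [-11.5, -3].
The lower-left corner is (-11, -11.5).

(-11, -11.5)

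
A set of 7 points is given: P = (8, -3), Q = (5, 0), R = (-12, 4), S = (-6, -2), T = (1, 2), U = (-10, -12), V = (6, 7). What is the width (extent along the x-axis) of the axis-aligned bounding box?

max x = 8, min x = -12, so width = 20.

20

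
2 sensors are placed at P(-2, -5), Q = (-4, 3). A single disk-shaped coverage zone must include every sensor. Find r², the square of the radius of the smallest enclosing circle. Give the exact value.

The smallest circle enclosing two points has them as diameter endpoints.
Centre = midpoint = (-3, -1); r² = |PQ|²/4 = 68/4 = 17.

17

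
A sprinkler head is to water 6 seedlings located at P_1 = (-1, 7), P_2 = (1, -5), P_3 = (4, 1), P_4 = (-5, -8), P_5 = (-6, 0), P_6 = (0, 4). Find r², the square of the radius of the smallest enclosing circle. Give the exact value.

60.25

The minimum enclosing circle of a finite set is fixed by two of the points (as a diameter) or three (as a circumcircle).
The farthest pair is P_1–P_4 with squared distance 241. The circle on this segment as diameter has centre (-3, -0.5) and r² = 241/4 = 60.25.
Check P_2: distance² to centre = 36.25 ≤ 60.25, so it lies inside.
All remaining points lie in this disk, and no smaller disk contains both endpoints, so this is the minimum enclosing circle.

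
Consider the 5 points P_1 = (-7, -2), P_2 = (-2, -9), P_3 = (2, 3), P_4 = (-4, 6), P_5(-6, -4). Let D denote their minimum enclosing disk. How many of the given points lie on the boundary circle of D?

By Welzl's lemma the MEC is supported by two points (diametrically opposite) or three points (on a circumcircle).
The farthest pair is P_2–P_4 with squared distance 229. The circle on this segment as diameter has centre (-3, -1.5) and r² = 229/4 = 57.25.
Check P_1: distance² to centre = 16.25 ≤ 57.25, so it lies inside.
All remaining points lie in this disk, and no smaller disk contains both endpoints, so this is the minimum enclosing circle.
The points at distance exactly r from the centre are P_2, P_4 — 2 points.

2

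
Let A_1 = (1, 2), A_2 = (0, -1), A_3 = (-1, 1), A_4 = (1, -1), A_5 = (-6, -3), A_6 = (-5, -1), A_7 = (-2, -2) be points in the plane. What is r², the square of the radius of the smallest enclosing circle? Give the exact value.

By Welzl's lemma the MEC is supported by two points (diametrically opposite) or three points (on a circumcircle).
The farthest pair is A_1–A_5 with squared distance 74. The circle on this segment as diameter has centre (-2.5, -0.5) and r² = 74/4 = 18.5.
Check A_2: distance² to centre = 6.5 ≤ 18.5, so it lies inside.
All remaining points lie in this disk, and no smaller disk contains both endpoints, so this is the minimum enclosing circle.

18.5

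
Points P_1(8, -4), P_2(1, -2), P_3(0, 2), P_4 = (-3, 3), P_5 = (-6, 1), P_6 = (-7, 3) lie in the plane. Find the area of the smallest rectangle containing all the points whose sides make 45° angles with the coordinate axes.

In coordinates u = x + y, v = x − y the rectangle is axis-aligned; the map (x,y)→(u,v) scales areas by 2.
u-values: 4, -1, 2, 0, -5, -4; range = 4 − (-5) = 9.
v-values: 12, 3, -2, -6, -7, -10; range = 12 − (-10) = 22.
Area = (9 × 22) / 2 = 99.

99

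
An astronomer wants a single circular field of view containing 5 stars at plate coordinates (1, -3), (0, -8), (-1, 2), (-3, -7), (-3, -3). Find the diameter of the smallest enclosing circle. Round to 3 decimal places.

10.050

A smallest enclosing disk is always determined by at most three of the input points on its boundary.
The farthest pair is (0, -8)–(-1, 2) with squared distance 101. The circle on this segment as diameter has centre (-0.5, -3) and r² = 101/4 = 25.25.
Check (1, -3): distance² to centre = 2.25 ≤ 25.25, so it lies inside.
All remaining points lie in this disk, and no smaller disk contains both endpoints, so this is the minimum enclosing circle.
Diameter = 2r = 2√(25.25) ≈ 10.050.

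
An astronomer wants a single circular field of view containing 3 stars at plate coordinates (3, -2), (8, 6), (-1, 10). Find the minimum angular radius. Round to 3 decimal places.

6.387

Call the three points A, B, C in the order given.
Side lengths²: AB² = 89, AC² = 160, BC² = 97.
Since AC² = 160 < 97 + 89 = 186, the triangle is acute, so the smallest enclosing circle is the circumcircle.
Circumcentre = (85/46, 197/46), r² = 43165/1058.
r = √(43165/1058) ≈ 6.387.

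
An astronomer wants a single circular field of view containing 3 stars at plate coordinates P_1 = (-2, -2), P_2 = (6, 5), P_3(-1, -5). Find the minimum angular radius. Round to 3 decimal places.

6.103

Side lengths²: P_1P_2² = 113, P_1P_3² = 10, P_2P_3² = 149.
Since P_2P_3² = 149 ≥ 113 + 10 = 123, the angle opposite P_2P_3 is not acute, so the smallest enclosing circle has P_2P_3 as diameter.
Centre = midpoint of P_2P_3 = (2.5, 0), r² = 149/4 = 37.25.
r = √(37.25) ≈ 6.103.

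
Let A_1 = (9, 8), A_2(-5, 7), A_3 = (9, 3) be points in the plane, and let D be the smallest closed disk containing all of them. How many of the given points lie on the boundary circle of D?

Side lengths²: A_1A_2² = 197, A_1A_3² = 25, A_2A_3² = 212.
Since A_2A_3² = 212 < 197 + 25 = 222, the triangle is acute, so the smallest enclosing circle is the circumcircle.
Circumcentre = (15/7, 5.5), r² = 10441/196.
The points at distance exactly r from the centre are A_1, A_2, A_3 — 3 points.

3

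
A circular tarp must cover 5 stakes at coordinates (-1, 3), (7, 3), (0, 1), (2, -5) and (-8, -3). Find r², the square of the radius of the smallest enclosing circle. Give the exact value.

65.25

The minimum enclosing circle of a finite set is fixed by two of the points (as a diameter) or three (as a circumcircle).
The farthest pair is (7, 3)–(-8, -3) with squared distance 261. The circle on this segment as diameter has centre (-0.5, 0) and r² = 261/4 = 65.25.
Check (-1, 3): distance² to centre = 9.25 ≤ 65.25, so it lies inside.
All remaining points lie in this disk, and no smaller disk contains both endpoints, so this is the minimum enclosing circle.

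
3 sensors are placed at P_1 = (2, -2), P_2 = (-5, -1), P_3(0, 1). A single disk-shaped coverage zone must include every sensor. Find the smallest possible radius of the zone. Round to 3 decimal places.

Side lengths²: P_1P_2² = 50, P_1P_3² = 13, P_2P_3² = 29.
Since P_1P_2² = 50 ≥ 29 + 13 = 42, the angle opposite P_1P_2 is not acute, so the smallest enclosing circle has P_1P_2 as diameter.
Centre = midpoint of P_1P_2 = (-1.5, -1.5), r² = 50/4 = 12.5.
r = √(12.5) ≈ 3.536.

3.536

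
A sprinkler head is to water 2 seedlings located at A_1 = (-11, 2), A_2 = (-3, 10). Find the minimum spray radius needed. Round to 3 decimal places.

5.657

The smallest circle enclosing two points has them as diameter endpoints.
Centre = midpoint = (-7, 6); r² = |A_1A_2|²/4 = 128/4 = 32.
r = √32 ≈ 5.657.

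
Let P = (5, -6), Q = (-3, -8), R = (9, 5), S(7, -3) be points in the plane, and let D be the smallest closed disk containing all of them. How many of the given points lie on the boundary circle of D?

The minimum enclosing circle of a finite set is fixed by two of the points (as a diameter) or three (as a circumcircle).
The farthest pair is Q–R with squared distance 313. The circle on this segment as diameter has centre (3, -1.5) and r² = 313/4 = 78.25.
Check P: distance² to centre = 24.25 ≤ 78.25, so it lies inside.
All remaining points lie in this disk, and no smaller disk contains both endpoints, so this is the minimum enclosing circle.
The points at distance exactly r from the centre are Q, R — 2 points.

2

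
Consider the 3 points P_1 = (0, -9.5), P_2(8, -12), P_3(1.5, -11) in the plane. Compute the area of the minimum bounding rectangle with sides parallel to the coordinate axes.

20

x ranges over [0, 8], width 8.
y ranges over [-12, -9.5], height 2.5.
Area = 8 × 2.5 = 20.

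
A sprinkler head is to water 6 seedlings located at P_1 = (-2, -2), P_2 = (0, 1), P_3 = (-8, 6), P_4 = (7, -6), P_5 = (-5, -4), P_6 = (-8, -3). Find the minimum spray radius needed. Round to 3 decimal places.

9.605

The minimum enclosing circle of a finite set is fixed by two of the points (as a diameter) or three (as a circumcircle).
The farthest pair is P_3–P_4 with squared distance 369. The circle on this segment as diameter has centre (-0.5, 0) and r² = 369/4 = 92.25.
Check P_1: distance² to centre = 6.25 ≤ 92.25, so it lies inside.
All remaining points lie in this disk, and no smaller disk contains both endpoints, so this is the minimum enclosing circle.
r = √(92.25) ≈ 9.605.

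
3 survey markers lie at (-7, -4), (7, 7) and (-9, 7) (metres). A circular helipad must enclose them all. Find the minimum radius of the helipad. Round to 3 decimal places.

9.048

Call the three points A, B, C in the order given.
Side lengths²: AB² = 317, AC² = 125, BC² = 256.
Since AB² = 317 < 256 + 125 = 381, the triangle is acute, so the smallest enclosing circle is the circumcircle.
Circumcentre = (-1, 61/22), r² = 39625/484.
r = √(39625/484) ≈ 9.048.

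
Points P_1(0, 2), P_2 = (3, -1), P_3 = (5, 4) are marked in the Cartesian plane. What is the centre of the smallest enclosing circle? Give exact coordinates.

(41/14, 27/14)

Side lengths²: P_1P_2² = 18, P_1P_3² = 29, P_2P_3² = 29.
Since P_2P_3² = 29 < 29 + 18 = 47, the triangle is acute, so the smallest enclosing circle is the circumcircle.
Circumcentre = (41/14, 27/14), r² = 841/98.
Centre = (41/14, 27/14).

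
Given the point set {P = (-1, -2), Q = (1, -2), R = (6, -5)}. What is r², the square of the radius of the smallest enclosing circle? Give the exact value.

14.5

Side lengths²: PQ² = 4, PR² = 58, QR² = 34.
Since PR² = 58 ≥ 34 + 4 = 38, the angle opposite PR is not acute, so the smallest enclosing circle has PR as diameter.
Centre = midpoint of PR = (2.5, -3.5), r² = 58/4 = 14.5.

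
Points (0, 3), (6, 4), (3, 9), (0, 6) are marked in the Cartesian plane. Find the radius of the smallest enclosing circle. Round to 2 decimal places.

The minimum enclosing circle of a finite set is fixed by two of the points (as a diameter) or three (as a circumcircle).
The minimum enclosing circle is determined by three boundary points: (0, 3), (6, 4), (3, 9).
Their circumcentre is (59/22, 119/22) with r² = 3145/242.
The farthest remaining point (0, 6) is at distance² 1825/242 ≤ 3145/242.
r = √(3145/242) ≈ 3.60.

3.60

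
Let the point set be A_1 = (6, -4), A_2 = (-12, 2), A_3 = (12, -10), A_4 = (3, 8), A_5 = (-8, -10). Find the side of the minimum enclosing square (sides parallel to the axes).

The bounding box has width 24 and height 18.
An axis-aligned square enclosing the set must have side ≥ max(width, height).
So the minimum side is max(24, 18) = 24.

24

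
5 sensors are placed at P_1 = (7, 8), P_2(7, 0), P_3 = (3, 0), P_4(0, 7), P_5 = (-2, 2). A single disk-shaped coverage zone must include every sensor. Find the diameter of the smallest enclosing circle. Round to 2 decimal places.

A smallest enclosing disk is always determined by at most three of the input points on its boundary.
The minimum enclosing circle is determined by three boundary points: P_1, P_2, P_5.
Their circumcentre is (19/6, 4) with r² = 1105/36.
The farthest remaining point P_4 is at distance² 685/36 ≤ 1105/36.
Diameter = 2r = 2√(1105/36) ≈ 11.08.

11.08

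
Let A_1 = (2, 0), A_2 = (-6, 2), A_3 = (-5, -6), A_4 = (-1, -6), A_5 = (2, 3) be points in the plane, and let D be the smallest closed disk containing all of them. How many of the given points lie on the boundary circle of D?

3

The farthest pair is A_3–A_5 with squared distance 130. The circle on this segment as diameter has centre (-1.5, -1.5) and r² = 130/4 = 32.5.
Check A_1: distance² to centre = 14.5 ≤ 32.5, so it lies inside.
All remaining points lie in this disk, and no smaller disk contains both endpoints, so this is the minimum enclosing circle.
The points at distance exactly r from the centre are A_2, A_3, A_5 — 3 points.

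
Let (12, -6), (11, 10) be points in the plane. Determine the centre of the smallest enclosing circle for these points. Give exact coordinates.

(11.5, 2)

The smallest circle enclosing two points has them as diameter endpoints.
Centre = midpoint = (11.5, 2); r² = |(12, -6)−(11, 10)|²/4 = 257/4 = 64.25.
Centre = (11.5, 2).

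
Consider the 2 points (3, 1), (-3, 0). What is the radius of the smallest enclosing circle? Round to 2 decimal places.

The smallest circle enclosing two points has them as diameter endpoints.
Centre = midpoint = (0, 0.5); r² = |(3, 1)−(-3, 0)|²/4 = 37/4 = 9.25.
r = √(9.25) ≈ 3.04.

3.04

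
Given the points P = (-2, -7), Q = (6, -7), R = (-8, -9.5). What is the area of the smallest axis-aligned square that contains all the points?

196

The bounding box has width 14 and height 2.5.
An axis-aligned square enclosing the set must have side ≥ max(width, height).
So the minimum side is max(14, 2.5) = 14.
Area = 14² = 196.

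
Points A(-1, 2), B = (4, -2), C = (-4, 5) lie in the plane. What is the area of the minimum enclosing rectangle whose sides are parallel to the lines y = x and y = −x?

In coordinates u = x + y, v = x − y the rectangle is axis-aligned; the map (x,y)→(u,v) scales areas by 2.
u-values: 1, 2, 1; range = 2 − 1 = 1.
v-values: -3, 6, -9; range = 6 − (-9) = 15.
Area = (1 × 15) / 2 = 7.5.

7.5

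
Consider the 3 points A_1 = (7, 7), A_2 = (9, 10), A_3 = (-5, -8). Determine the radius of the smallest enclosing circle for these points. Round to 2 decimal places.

11.40

Side lengths²: A_1A_2² = 13, A_1A_3² = 369, A_2A_3² = 520.
Since A_2A_3² = 520 ≥ 369 + 13 = 382, the angle opposite A_2A_3 is not acute, so the smallest enclosing circle has A_2A_3 as diameter.
Centre = midpoint of A_2A_3 = (2, 1), r² = 520/4 = 130.
r = √130 ≈ 11.40.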